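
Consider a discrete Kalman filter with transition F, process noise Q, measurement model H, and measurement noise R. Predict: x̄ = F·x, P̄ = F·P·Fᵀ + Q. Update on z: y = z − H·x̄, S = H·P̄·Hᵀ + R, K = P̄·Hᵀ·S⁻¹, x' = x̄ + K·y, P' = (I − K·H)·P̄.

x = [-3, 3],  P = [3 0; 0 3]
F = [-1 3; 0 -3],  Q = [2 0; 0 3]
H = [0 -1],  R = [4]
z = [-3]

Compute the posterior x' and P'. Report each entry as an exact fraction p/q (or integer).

x̄ = F·x = [12, -9]
P̄ = F·P·Fᵀ + Q = [32 -27; -27 30]
y = z − H·x̄ = [-12]
S = H·P̄·Hᵀ + R = [34]
K = P̄·Hᵀ·S⁻¹ = [27/34; -15/17]
x' = x̄ + K·y = [42/17, 27/17]
P' = (I − K·H)·P̄ = [359/34 -54/17; -54/17 60/17]

x' = [42/17, 27/17]
P' = [359/34 -54/17; -54/17 60/17]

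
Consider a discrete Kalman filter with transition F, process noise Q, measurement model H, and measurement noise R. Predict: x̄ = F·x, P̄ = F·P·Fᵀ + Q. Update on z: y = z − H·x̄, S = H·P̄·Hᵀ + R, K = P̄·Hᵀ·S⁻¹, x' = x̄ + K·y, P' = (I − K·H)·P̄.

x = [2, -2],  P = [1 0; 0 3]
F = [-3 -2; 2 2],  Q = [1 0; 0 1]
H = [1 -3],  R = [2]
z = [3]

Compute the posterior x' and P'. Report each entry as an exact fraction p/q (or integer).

x̄ = F·x = [-2, 0]
P̄ = F·P·Fᵀ + Q = [22 -18; -18 17]
y = z − H·x̄ = [5]
S = H·P̄·Hᵀ + R = [285]
K = P̄·Hᵀ·S⁻¹ = [4/15; -23/95]
x' = x̄ + K·y = [-2/3, -23/19]
P' = (I − K·H)·P̄ = [26/15 2/5; 2/5 28/95]

x' = [-2/3, -23/19]
P' = [26/15 2/5; 2/5 28/95]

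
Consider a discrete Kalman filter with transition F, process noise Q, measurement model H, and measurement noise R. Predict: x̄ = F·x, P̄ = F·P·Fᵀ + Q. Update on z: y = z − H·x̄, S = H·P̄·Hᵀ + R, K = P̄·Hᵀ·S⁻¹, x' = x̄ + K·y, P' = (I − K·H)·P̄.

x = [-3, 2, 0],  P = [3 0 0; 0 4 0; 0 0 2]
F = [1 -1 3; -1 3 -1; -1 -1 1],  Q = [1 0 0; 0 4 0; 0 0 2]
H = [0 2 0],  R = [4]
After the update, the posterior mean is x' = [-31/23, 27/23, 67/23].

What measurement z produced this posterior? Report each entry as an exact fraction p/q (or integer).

z = [2]

x̄ = F·x = [-5, 9, 1]
P̄ = F·P·Fᵀ + Q = [26 -21 7; -21 45 -11; 7 -11 11]
S = H·P̄·Hᵀ + R = [184]
K = P̄·Hᵀ·S⁻¹ = [-21/92; 45/92; -11/92]
x' − x̄ = [84/23, -180/23, 44/23] = K·y
y = (KᵀK)⁻¹·Kᵀ·(x' − x̄) = [-16]
z = y + H·x̄ = [-16] + [18] = [2]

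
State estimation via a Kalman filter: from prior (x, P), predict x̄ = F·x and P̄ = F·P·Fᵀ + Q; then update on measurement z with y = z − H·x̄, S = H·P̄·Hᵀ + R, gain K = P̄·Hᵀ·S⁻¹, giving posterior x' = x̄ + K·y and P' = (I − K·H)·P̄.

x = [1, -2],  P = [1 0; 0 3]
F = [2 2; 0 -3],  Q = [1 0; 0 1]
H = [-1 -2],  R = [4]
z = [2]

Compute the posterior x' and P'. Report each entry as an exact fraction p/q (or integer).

x' = [106/61, -90/61]
P' = [676/61 -376/61; -376/61 264/61]

x̄ = F·x = [-2, 6]
P̄ = F·P·Fᵀ + Q = [17 -18; -18 28]
y = z − H·x̄ = [12]
S = H·P̄·Hᵀ + R = [61]
K = P̄·Hᵀ·S⁻¹ = [19/61; -38/61]
x' = x̄ + K·y = [106/61, -90/61]
P' = (I − K·H)·P̄ = [676/61 -376/61; -376/61 264/61]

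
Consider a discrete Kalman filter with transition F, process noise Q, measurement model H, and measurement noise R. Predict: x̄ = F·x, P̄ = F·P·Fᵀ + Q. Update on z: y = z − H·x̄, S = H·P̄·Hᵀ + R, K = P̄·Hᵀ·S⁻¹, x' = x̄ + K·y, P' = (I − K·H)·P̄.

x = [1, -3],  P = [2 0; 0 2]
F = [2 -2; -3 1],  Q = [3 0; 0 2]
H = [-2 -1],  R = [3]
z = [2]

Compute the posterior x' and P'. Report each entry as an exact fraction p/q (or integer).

x' = [32/37, -102/37]
P' = [219/37 -372/37; -372/37 714/37]

x̄ = F·x = [8, -6]
P̄ = F·P·Fᵀ + Q = [19 -16; -16 22]
y = z − H·x̄ = [12]
S = H·P̄·Hᵀ + R = [37]
K = P̄·Hᵀ·S⁻¹ = [-22/37; 10/37]
x' = x̄ + K·y = [32/37, -102/37]
P' = (I − K·H)·P̄ = [219/37 -372/37; -372/37 714/37]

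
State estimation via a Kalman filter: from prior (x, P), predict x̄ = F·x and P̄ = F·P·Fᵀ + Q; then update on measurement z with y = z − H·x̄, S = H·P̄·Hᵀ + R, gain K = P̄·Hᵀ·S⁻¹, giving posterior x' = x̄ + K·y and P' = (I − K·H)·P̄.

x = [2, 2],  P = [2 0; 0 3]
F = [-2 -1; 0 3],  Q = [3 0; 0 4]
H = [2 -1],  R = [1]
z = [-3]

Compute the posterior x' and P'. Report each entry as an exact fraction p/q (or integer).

x' = [-189/124, 9/124]
P' = [367/124 697/124; 697/124 1443/124]

x̄ = F·x = [-6, 6]
P̄ = F·P·Fᵀ + Q = [14 -9; -9 31]
y = z − H·x̄ = [15]
S = H·P̄·Hᵀ + R = [124]
K = P̄·Hᵀ·S⁻¹ = [37/124; -49/124]
x' = x̄ + K·y = [-189/124, 9/124]
P' = (I − K·H)·P̄ = [367/124 697/124; 697/124 1443/124]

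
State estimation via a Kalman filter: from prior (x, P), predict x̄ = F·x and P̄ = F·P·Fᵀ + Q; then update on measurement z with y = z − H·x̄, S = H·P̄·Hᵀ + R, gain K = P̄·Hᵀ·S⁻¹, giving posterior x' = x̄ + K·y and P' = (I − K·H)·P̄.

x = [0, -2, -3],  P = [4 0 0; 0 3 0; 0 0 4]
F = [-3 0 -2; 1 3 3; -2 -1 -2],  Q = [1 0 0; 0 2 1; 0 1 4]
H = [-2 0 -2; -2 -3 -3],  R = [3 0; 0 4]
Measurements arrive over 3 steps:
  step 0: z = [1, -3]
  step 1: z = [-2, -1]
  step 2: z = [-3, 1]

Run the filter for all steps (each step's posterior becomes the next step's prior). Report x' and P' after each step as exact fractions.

step 0: x' = [-9501/17038, 35513/34076, 6875/34076], P' = [120647/51114 16321/34076 -203827/102228; 16321/34076 83975/68152 -74783/68152; -203827/102228 -74783/68152 484901/204456]
step 1: x' = [1246141106/1199162387, 213533647/1199162387, -418912578/1199162387], P' = [2430629550/1199162387 439244539/1199162387 -2018673183/1199162387; 439244539/1199162387 1217648645/1199162387 -1041255295/1199162387; -2018673183/1199162387 -1041255295/1199162387 2394086493/1199162387]
step 2: x' = [1418269932845/6435643806691, -7220970050211/6435643806691, 5167244499592/6435643806691], P' = [12702320322776/6435643806691 2236229662728/6435643806691 -10512782368100/6435643806691; 2236229662728/6435643806691 6492055540720/6435643806691 -5474672905200/6435643806691; -10512782368100/6435643806691 -5474672905200/6435643806691 12547508362364/6435643806691]

step 0: x̄ = F·x = [6, -15, 8]
step 0: P̄ = F·P·Fᵀ + Q = [53 -36 40; -36 69 -40; 40 -40 39]
step 0: y = z − H·x̄ = [29, -12]
step 0: S = H·P̄·Hᵀ + R = [691 390; 390 516]
step 0: K = P̄·Hᵀ·S⁻¹ = [-4163/17038 -4499/102228; 14047/34076 -23215/68152; -8583/34076 8413/204456]
step 0: x' = x̄ + K·y = [-9501/17038, 35513/34076, 6875/34076]
step 0: P' = (I − K·H)·P̄ = [120647/51114 16321/34076 -203827/102228; 16321/34076 83975/68152 -74783/68152; -203827/102228 -74783/68152 484901/204456]
step 1: x̄ = F·x = [10814/8519, 54081/17038, -11259/34076]
step 1: P̄ = F·P·Fᵀ + Q = [199438/25557 73973/25557 25153/8519; 73973/25557 406571/51114 28165/34076; 25153/8519 28165/34076 390927/68152]
step 1: y = z − H·x̄ = [-297/2434, 343145/34076]
step 1: S = H·P̄·Hᵀ + R = [589853/7302 1715719/14604; 1715719/14604 49778717/204456]
step 1: K = P̄·Hᵀ·S⁻¹ = [-274637578/1199162387 -30743292/1199162387; 401340504/1199162387 -351917282/1199162387; -250275540/1199162387 -5286807/1199162387]
step 1: x' = x̄ + K·y = [1246141106/1199162387, 213533647/1199162387, -418912578/1199162387]
step 1: P' = (I − K·H)·P̄ = [2430629550/1199162387 439244539/1199162387 -2018673183/1199162387; 439244539/1199162387 1217648645/1199162387 -1041255295/1199162387; -2018673183/1199162387 -1041255295/1199162387 2394086493/1199162387]
step 2: x̄ = F·x = [-2900598162/1199162387, 630004313/1199162387, -1867990703/1199162387]
step 2: P̄ = F·P·Fᵀ + Q = [8427096113/1199162387 2843328324/1199162387 3208614469/1199162387; 2843328324/1199162387 9115403392/1199162387 766409740/1199162387; 3208614469/1199162387 766409740/1199162387 6755733877/1199162387]
step 2: y = z − H·x̄ = [-13134664891/1199162387, -8315993107/1199162387]
step 2: S = H·P̄·Hᵀ + R = [89997722873/1199162387 127987360788/1199162387; 127987360788/1199162387 267763958257/1199162387]
step 2: K = P̄·Hᵀ·S⁻¹ = [-1459691969784/6435643806691 -143745632359/6435643806691; 2158962161648/6435643806691 -1881151808004/6435643806691; -1356483996176/6435643806691 -48235408823/6435643806691]
step 2: x' = x̄ + K·y = [1418269932845/6435643806691, -7220970050211/6435643806691, 5167244499592/6435643806691]
step 2: P' = (I − K·H)·P̄ = [12702320322776/6435643806691 2236229662728/6435643806691 -10512782368100/6435643806691; 2236229662728/6435643806691 6492055540720/6435643806691 -5474672905200/6435643806691; -10512782368100/6435643806691 -5474672905200/6435643806691 12547508362364/6435643806691]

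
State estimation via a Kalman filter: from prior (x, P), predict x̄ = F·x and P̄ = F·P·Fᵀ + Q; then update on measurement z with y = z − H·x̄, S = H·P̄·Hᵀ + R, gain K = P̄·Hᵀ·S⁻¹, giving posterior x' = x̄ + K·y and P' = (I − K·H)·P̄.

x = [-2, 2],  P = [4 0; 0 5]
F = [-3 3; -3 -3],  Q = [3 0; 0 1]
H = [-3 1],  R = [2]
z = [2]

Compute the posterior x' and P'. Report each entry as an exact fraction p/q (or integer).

x̄ = F·x = [12, 0]
P̄ = F·P·Fᵀ + Q = [84 -9; -9 82]
y = z − H·x̄ = [38]
S = H·P̄·Hᵀ + R = [894]
K = P̄·Hᵀ·S⁻¹ = [-87/298; 109/894]
x' = x̄ + K·y = [135/149, 2071/447]
P' = (I − K·H)·P̄ = [2325/298 6801/298; 6801/298 61427/894]

x' = [135/149, 2071/447]
P' = [2325/298 6801/298; 6801/298 61427/894]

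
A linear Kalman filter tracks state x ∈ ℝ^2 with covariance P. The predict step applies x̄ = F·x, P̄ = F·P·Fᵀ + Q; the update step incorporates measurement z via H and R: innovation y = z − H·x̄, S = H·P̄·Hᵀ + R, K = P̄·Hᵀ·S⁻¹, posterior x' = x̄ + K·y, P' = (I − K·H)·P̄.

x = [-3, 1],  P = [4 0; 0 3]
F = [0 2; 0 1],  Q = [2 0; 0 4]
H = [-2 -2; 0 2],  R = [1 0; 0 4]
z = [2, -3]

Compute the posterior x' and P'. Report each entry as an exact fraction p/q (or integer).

x' = [69/388, -915/776]
P' = [81/97 -121/194; -121/194 255/388]

x̄ = F·x = [2, 1]
P̄ = F·P·Fᵀ + Q = [14 6; 6 7]
y = z − H·x̄ = [8, -5]
S = H·P̄·Hᵀ + R = [133 -52; -52 32]
K = P̄·Hᵀ·S⁻¹ = [-41/97 -121/388; -13/194 255/776]
x' = x̄ + K·y = [69/388, -915/776]
P' = (I − K·H)·P̄ = [81/97 -121/194; -121/194 255/388]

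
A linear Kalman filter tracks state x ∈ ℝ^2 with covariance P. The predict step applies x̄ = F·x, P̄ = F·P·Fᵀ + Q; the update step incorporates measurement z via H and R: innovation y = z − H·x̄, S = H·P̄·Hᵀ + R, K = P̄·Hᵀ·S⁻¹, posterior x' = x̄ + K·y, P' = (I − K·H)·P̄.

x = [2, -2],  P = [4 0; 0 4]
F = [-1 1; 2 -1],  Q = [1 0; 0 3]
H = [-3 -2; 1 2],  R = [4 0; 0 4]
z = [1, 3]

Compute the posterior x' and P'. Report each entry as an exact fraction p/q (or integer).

x' = [-388/169, 483/169]
P' = [270/169 -276/169; -276/169 361/169]

x̄ = F·x = [-4, 6]
P̄ = F·P·Fᵀ + Q = [9 -12; -12 23]
y = z − H·x̄ = [1, -5]
S = H·P̄·Hᵀ + R = [33 -23; -23 57]
K = P̄·Hᵀ·S⁻¹ = [-129/338 -141/338; 53/338 223/338]
x' = x̄ + K·y = [-388/169, 483/169]
P' = (I − K·H)·P̄ = [270/169 -276/169; -276/169 361/169]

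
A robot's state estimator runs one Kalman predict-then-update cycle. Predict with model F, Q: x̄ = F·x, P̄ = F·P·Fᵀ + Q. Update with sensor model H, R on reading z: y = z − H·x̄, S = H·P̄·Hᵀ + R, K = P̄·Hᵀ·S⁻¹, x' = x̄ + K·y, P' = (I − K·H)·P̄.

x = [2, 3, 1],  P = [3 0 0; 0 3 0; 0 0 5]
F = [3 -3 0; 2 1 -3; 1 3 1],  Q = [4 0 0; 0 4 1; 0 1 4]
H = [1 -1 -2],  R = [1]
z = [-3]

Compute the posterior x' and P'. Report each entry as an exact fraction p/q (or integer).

x' = [1369/337, -248/337, 1328/337]
P' = [12321/337 7878/337 2179/337; 7878/337 18319/337 -5192/337; 2179/337 -5192/337 3734/337]

x̄ = F·x = [-3, 4, 12]
P̄ = F·P·Fᵀ + Q = [58 9 -18; 9 64 1; -18 1 39]
y = z − H·x̄ = [28]
S = H·P̄·Hᵀ + R = [337]
K = P̄·Hᵀ·S⁻¹ = [85/337; -57/337; -97/337]
x' = x̄ + K·y = [1369/337, -248/337, 1328/337]
P' = (I − K·H)·P̄ = [12321/337 7878/337 2179/337; 7878/337 18319/337 -5192/337; 2179/337 -5192/337 3734/337]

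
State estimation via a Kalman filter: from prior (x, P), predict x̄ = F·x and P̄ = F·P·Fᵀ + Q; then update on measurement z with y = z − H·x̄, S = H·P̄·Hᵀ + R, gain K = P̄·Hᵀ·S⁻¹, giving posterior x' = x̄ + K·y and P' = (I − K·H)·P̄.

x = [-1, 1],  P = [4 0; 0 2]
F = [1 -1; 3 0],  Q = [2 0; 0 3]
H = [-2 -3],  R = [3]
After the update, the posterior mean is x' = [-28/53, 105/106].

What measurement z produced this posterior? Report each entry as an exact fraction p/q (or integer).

z = [-2]

x̄ = F·x = [-2, -3]
P̄ = F·P·Fᵀ + Q = [8 12; 12 39]
S = H·P̄·Hᵀ + R = [530]
K = P̄·Hᵀ·S⁻¹ = [-26/265; -141/530]
x' − x̄ = [78/53, 423/106] = K·y
y = (KᵀK)⁻¹·Kᵀ·(x' − x̄) = [-15]
z = y + H·x̄ = [-15] + [13] = [-2]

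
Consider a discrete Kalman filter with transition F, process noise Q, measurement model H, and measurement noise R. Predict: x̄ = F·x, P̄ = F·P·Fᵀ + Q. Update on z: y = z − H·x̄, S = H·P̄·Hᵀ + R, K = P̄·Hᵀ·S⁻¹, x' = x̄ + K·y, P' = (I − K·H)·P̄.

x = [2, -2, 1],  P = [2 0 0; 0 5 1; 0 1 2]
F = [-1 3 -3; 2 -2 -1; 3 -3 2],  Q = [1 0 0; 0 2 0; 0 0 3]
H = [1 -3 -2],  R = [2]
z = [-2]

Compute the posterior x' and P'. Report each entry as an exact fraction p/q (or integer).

x' = [-1393/704, -1075/704, 1649/704]
P' = [19623/1408 10133/1408 -5607/1408; 10133/1408 7839/1408 -6485/1408; -5607/1408 -6485/1408 7207/1408]

x̄ = F·x = [-11, 7, 14]
P̄ = F·P·Fᵀ + Q = [48 -25 -48; -25 36 37; -48 37 62]
y = z − H·x̄ = [58]
S = H·P̄·Hᵀ + R = [1408]
K = P̄·Hᵀ·S⁻¹ = [219/1408; -207/1408; -283/1408]
x' = x̄ + K·y = [-1393/704, -1075/704, 1649/704]
P' = (I − K·H)·P̄ = [19623/1408 10133/1408 -5607/1408; 10133/1408 7839/1408 -6485/1408; -5607/1408 -6485/1408 7207/1408]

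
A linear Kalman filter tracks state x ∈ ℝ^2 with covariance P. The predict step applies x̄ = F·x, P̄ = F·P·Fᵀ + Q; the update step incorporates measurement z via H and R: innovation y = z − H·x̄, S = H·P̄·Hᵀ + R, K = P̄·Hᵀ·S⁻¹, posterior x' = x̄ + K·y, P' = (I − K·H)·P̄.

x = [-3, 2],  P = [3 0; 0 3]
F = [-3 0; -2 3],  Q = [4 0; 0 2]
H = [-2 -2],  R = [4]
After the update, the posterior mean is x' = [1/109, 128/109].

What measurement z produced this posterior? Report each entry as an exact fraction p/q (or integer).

x̄ = F·x = [9, 12]
P̄ = F·P·Fᵀ + Q = [31 18; 18 41]
S = H·P̄·Hᵀ + R = [436]
K = P̄·Hᵀ·S⁻¹ = [-49/218; -59/218]
x' − x̄ = [-980/109, -1180/109] = K·y
y = (KᵀK)⁻¹·Kᵀ·(x' − x̄) = [40]
z = y + H·x̄ = [40] + [-42] = [-2]

z = [-2]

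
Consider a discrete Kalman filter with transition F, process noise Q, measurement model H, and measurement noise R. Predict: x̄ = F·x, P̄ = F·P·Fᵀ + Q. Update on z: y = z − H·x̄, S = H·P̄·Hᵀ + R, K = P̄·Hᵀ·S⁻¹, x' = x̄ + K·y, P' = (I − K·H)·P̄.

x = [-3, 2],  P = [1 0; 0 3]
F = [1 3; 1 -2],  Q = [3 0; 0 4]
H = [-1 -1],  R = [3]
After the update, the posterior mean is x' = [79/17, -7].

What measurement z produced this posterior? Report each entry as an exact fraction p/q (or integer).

z = [2]

x̄ = F·x = [3, -7]
P̄ = F·P·Fᵀ + Q = [31 -17; -17 17]
S = H·P̄·Hᵀ + R = [17]
K = P̄·Hᵀ·S⁻¹ = [-14/17; 0]
x' − x̄ = [28/17, 0] = K·y
y = (KᵀK)⁻¹·Kᵀ·(x' − x̄) = [-2]
z = y + H·x̄ = [-2] + [4] = [2]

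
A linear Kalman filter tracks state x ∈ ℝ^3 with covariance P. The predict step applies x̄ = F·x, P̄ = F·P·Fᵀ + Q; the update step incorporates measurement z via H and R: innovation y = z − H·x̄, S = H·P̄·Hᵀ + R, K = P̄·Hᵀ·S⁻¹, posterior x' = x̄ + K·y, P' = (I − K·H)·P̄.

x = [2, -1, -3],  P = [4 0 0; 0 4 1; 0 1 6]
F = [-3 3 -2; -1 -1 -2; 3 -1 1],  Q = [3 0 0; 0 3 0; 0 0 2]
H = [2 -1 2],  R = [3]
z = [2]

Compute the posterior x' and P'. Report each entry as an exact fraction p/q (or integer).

x' = [-17/13, 93/26, 105/26]
P' = [4687/65 2114/65 -3597/65; 2114/65 3701/130 -2433/130; -3597/65 -2433/130 5979/130]

x̄ = F·x = [-3, 5, 4]
P̄ = F·P·Fᵀ + Q = [87 20 -55; 20 39 -19; -55 -19 46]
y = z − H·x̄ = [5]
S = H·P̄·Hᵀ + R = [130]
K = P̄·Hᵀ·S⁻¹ = [22/65; -37/130; 1/130]
x' = x̄ + K·y = [-17/13, 93/26, 105/26]
P' = (I − K·H)·P̄ = [4687/65 2114/65 -3597/65; 2114/65 3701/130 -2433/130; -3597/65 -2433/130 5979/130]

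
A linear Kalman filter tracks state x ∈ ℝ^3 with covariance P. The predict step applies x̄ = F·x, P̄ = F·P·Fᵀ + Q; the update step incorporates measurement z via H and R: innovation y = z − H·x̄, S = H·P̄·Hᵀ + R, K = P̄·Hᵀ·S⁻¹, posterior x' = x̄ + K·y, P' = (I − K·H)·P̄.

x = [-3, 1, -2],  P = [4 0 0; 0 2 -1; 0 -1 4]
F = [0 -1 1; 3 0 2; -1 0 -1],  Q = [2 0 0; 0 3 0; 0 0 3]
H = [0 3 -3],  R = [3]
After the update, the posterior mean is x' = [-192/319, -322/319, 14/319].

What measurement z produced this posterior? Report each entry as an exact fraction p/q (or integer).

z = [-3]

x̄ = F·x = [-3, -13, 5]
P̄ = F·P·Fᵀ + Q = [10 10 -5; 10 55 -20; -5 -20 11]
S = H·P̄·Hᵀ + R = [957]
K = P̄·Hᵀ·S⁻¹ = [15/319; 75/319; -31/319]
x' − x̄ = [765/319, 3825/319, -1581/319] = K·y
y = (KᵀK)⁻¹·Kᵀ·(x' − x̄) = [51]
z = y + H·x̄ = [51] + [-54] = [-3]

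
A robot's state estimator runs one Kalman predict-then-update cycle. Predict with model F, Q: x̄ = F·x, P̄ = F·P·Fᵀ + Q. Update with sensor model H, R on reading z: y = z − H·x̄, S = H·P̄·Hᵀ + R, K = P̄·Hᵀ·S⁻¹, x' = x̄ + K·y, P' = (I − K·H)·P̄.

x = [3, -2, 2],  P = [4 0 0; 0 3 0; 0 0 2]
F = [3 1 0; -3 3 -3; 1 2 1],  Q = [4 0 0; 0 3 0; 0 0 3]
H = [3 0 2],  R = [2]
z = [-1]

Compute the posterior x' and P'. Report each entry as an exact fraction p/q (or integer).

x̄ = F·x = [7, -21, 1]
P̄ = F·P·Fᵀ + Q = [43 -27 18; -27 84 0; 18 0 21]
y = z − H·x̄ = [-24]
S = H·P̄·Hᵀ + R = [689]
K = P̄·Hᵀ·S⁻¹ = [165/689; -81/689; 96/689]
x' = x̄ + K·y = [863/689, -12525/689, -1615/689]
P' = (I − K·H)·P̄ = [2402/689 -5238/689 -3438/689; -5238/689 51315/689 7776/689; -3438/689 7776/689 5253/689]

x' = [863/689, -12525/689, -1615/689]
P' = [2402/689 -5238/689 -3438/689; -5238/689 51315/689 7776/689; -3438/689 7776/689 5253/689]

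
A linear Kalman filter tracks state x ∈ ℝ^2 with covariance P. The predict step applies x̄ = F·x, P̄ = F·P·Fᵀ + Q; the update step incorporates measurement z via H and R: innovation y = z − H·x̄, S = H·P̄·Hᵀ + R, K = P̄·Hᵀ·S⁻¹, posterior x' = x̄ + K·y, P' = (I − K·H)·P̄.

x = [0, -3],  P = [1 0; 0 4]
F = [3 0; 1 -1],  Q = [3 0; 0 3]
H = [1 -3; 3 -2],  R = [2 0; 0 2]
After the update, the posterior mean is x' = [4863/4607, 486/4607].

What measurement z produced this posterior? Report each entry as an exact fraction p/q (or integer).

z = [1, 3]

x̄ = F·x = [0, 3]
P̄ = F·P·Fᵀ + Q = [12 3; 3 8]
S = H·P̄·Hᵀ + R = [68 51; 51 106]
K = P̄·Hᵀ·S⁻¹ = [-1212/4607 111/271; -1869/4607 35/271]
x' − x̄ = [4863/4607, -13335/4607] = K·y
y = (KᵀK)⁻¹·Kᵀ·(x' − x̄) = [10, 9]
z = y + H·x̄ = [10, 9] + [-9, -6] = [1, 3]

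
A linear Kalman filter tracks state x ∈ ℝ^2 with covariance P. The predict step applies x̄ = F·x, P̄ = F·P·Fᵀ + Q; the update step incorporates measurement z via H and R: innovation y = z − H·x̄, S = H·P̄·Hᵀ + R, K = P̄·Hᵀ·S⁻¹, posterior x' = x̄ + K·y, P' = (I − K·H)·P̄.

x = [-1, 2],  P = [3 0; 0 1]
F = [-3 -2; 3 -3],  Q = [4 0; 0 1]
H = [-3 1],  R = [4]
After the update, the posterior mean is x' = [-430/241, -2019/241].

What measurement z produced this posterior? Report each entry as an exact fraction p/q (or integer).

x̄ = F·x = [-1, -9]
P̄ = F·P·Fᵀ + Q = [35 -21; -21 37]
S = H·P̄·Hᵀ + R = [482]
K = P̄·Hᵀ·S⁻¹ = [-63/241; 50/241]
x' − x̄ = [-189/241, 150/241] = K·y
y = (KᵀK)⁻¹·Kᵀ·(x' − x̄) = [3]
z = y + H·x̄ = [3] + [-6] = [-3]

z = [-3]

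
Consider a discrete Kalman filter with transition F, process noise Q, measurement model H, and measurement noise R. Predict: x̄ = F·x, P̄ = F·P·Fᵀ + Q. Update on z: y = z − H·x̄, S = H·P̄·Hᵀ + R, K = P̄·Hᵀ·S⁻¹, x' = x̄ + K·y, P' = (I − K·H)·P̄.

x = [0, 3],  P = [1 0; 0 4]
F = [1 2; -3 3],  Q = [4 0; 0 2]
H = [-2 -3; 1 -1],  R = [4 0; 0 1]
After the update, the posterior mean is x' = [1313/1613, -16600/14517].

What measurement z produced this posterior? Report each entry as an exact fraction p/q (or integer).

x̄ = F·x = [6, 9]
P̄ = F·P·Fᵀ + Q = [21 21; 21 47]
S = H·P̄·Hᵀ + R = [763 78; 78 27]
K = P̄·Hᵀ·S⁻¹ = [-315/1613 910/1613; -971/4839 -5564/14517]
x' − x̄ = [-8365/1613, -147253/14517] = K·y
y = (KᵀK)⁻¹·Kᵀ·(x' − x̄) = [41, 5]
z = y + H·x̄ = [41, 5] + [-39, -3] = [2, 2]

z = [2, 2]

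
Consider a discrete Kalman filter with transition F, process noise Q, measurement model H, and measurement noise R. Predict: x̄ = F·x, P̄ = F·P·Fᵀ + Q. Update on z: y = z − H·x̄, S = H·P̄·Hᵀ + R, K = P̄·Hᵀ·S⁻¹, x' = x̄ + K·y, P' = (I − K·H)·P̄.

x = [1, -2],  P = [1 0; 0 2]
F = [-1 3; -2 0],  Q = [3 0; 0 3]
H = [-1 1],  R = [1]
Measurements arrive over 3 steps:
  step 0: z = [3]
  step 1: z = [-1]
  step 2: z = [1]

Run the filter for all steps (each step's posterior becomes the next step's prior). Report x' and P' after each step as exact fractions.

step 0: x' = [-71/13, -31/13], P' = [86/13 76/13; 76/13 157/26]
step 1: x' = [4475/893, 3700/893], P' = [10468/2679 9149/2679; 9149/2679 10483/2679]
step 2: x' = [-185533/89231, -121004/89231], P' = [353630/89231 307672/89231; 307672/89231 699211/178462]

step 0: x̄ = F·x = [-7, -2]
step 0: P̄ = F·P·Fᵀ + Q = [22 2; 2 7]
step 0: y = z − H·x̄ = [-2]
step 0: S = H·P̄·Hᵀ + R = [26]
step 0: K = P̄·Hᵀ·S⁻¹ = [-10/13; 5/26]
step 0: x' = x̄ + K·y = [-71/13, -31/13]
step 0: P' = (I − K·H)·P̄ = [86/13 76/13; 76/13 157/26]
step 1: x̄ = F·x = [-22/13, 142/13]
step 1: P̄ = F·P·Fᵀ + Q = [751/26 -284/13; -284/13 383/13]
step 1: y = z − H·x̄ = [-177/13]
step 1: S = H·P̄·Hᵀ + R = [2679/26]
step 1: K = P̄·Hᵀ·S⁻¹ = [-1319/2679; 1334/2679]
step 1: x' = x̄ + K·y = [4475/893, 3700/893]
step 1: P' = (I − K·H)·P̄ = [10468/2679 9149/2679; 9149/2679 10483/2679]
step 2: x̄ = F·x = [6625/893, -8950/893]
step 2: P̄ = F·P·Fᵀ + Q = [57958/2679 -33958/2679; -33958/2679 49909/2679]
step 2: y = z − H·x̄ = [16468/893]
step 2: S = H·P̄·Hᵀ + R = [178462/2679]
step 2: K = P̄·Hᵀ·S⁻¹ = [-45958/89231; 83867/178462]
step 2: x' = x̄ + K·y = [-185533/89231, -121004/89231]
step 2: P' = (I − K·H)·P̄ = [353630/89231 307672/89231; 307672/89231 699211/178462]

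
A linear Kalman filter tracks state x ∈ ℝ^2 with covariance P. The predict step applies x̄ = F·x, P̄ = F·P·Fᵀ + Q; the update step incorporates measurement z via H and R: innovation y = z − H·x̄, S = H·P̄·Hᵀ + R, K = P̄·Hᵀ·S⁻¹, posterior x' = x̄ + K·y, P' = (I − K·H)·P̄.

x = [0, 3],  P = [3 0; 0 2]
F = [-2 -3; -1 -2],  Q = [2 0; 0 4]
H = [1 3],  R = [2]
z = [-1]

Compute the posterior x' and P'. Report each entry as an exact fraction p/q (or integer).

x̄ = F·x = [-9, -6]
P̄ = F·P·Fᵀ + Q = [32 18; 18 15]
y = z − H·x̄ = [26]
S = H·P̄·Hᵀ + R = [277]
K = P̄·Hᵀ·S⁻¹ = [86/277; 63/277]
x' = x̄ + K·y = [-257/277, -24/277]
P' = (I − K·H)·P̄ = [1468/277 -432/277; -432/277 186/277]

x' = [-257/277, -24/277]
P' = [1468/277 -432/277; -432/277 186/277]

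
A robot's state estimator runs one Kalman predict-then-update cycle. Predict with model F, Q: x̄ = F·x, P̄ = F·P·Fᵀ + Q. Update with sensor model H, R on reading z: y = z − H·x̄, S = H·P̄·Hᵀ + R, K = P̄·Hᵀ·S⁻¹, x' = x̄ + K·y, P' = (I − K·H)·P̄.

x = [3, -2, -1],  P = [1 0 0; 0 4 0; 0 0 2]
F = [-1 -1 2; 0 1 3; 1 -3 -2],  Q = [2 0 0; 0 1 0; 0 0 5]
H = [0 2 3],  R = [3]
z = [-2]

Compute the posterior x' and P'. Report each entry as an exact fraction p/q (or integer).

x' = [-1396/257, -635/257, 277/257]
P' = [3230/257 2706/257 -1779/257; 2706/257 5235/257 -3516/257; -1779/257 -3516/257 2446/257]

x̄ = F·x = [-3, -5, 11]
P̄ = F·P·Fᵀ + Q = [15 8 3; 8 23 -24; 3 -24 50]
y = z − H·x̄ = [-25]
S = H·P̄·Hᵀ + R = [257]
K = P̄·Hᵀ·S⁻¹ = [25/257; -26/257; 102/257]
x' = x̄ + K·y = [-1396/257, -635/257, 277/257]
P' = (I − K·H)·P̄ = [3230/257 2706/257 -1779/257; 2706/257 5235/257 -3516/257; -1779/257 -3516/257 2446/257]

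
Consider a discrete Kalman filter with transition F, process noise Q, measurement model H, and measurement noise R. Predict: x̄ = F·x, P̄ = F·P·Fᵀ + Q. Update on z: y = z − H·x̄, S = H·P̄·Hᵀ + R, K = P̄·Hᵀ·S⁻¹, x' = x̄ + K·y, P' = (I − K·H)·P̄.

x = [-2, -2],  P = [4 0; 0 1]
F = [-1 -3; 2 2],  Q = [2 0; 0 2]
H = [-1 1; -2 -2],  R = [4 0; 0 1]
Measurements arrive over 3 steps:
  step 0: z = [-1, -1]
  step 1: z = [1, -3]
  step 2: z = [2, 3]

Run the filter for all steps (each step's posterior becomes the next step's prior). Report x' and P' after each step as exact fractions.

step 0: x̄ = F·x = [8, -8]
step 0: P̄ = F·P·Fᵀ + Q = [15 -14; -14 22]
step 0: y = z − H·x̄ = [15, -1]
step 0: S = H·P̄·Hᵀ + R = [69 -14; -14 37]
step 0: K = P̄·Hᵀ·S⁻¹ = [-1101/2357 -544/2357; 1108/2357 -600/2357]
step 0: x' = x̄ + K·y = [2885/2357, -1636/2357]
step 0: P' = (I − K·H)·P̄ = [2338/2357 -2066/2357; -2066/2357 2366/2357]
step 1: x̄ = F·x = [2023/2357, 2498/2357]
step 1: P̄ = F·P·Fᵀ + Q = [15950/2357 -2344/2357; -2344/2357 7002/2357]
step 1: y = z − H·x̄ = [1882/2357, 1971/2357]
step 1: S = H·P̄·Hᵀ + R = [37068/2357 17896/2357; 17896/2357 75413/2357]
step 1: K = P̄·Hᵀ·S⁻¹ = [-189355/525062 -72264/262531; 184881/525062 -54368/262531]
step 1: x' = x̄ + K·y = [89302/262531, 306583/262531]
step 1: P' = (I − K·H)·P̄ = [207421/262531 -171289/262531; -171289/262531 198473/262531]
step 2: x̄ = F·x = [-1009051/262531, 791770/262531]
step 2: P̄ = F·P·Fᵀ + Q = [1491006/262531 -235368/262531; -235368/262531 778326/262531]
step 2: y = z − H·x̄ = [-1275759/262531, 353031/262531]
step 2: S = H·P̄·Hᵀ + R = [3790192/262531 1425360/262531; 1425360/262531 7456915/262531]
step 2: K = P̄·Hᵀ·S⁻¹ = [-3540135/9991768 -1680162/6244855; 3468867/9991768 -1323822/6244855]
step 2: x' = x̄ + K·y = [-124078361/49958840, 52145909/49958840]
step 2: P' = (I − K·H)·P̄ = [19380837/24979420 -16020513/24979420; -16020513/24979420 18668157/24979420]

step 0: x' = [2885/2357, -1636/2357], P' = [2338/2357 -2066/2357; -2066/2357 2366/2357]
step 1: x' = [89302/262531, 306583/262531], P' = [207421/262531 -171289/262531; -171289/262531 198473/262531]
step 2: x' = [-124078361/49958840, 52145909/49958840], P' = [19380837/24979420 -16020513/24979420; -16020513/24979420 18668157/24979420]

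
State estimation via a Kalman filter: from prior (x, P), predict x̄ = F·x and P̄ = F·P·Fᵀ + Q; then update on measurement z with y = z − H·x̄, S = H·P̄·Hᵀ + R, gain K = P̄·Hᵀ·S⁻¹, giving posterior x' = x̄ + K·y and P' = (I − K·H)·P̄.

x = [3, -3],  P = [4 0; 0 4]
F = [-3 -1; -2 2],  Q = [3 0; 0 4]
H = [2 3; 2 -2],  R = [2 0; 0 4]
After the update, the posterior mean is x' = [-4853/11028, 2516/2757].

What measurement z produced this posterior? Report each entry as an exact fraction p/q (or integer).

x̄ = F·x = [-6, -12]
P̄ = F·P·Fᵀ + Q = [43 16; 16 36]
S = H·P̄·Hᵀ + R = [690 -12; -12 192]
K = P̄·Hᵀ·S⁻¹ = [1099/5514 3239/11028; 550/2757 -180/919]
x' − x̄ = [61315/11028, 35600/2757] = K·y
y = (KᵀK)⁻¹·Kᵀ·(x' − x̄) = [50, -15]
z = y + H·x̄ = [50, -15] + [-48, 12] = [2, -3]

z = [2, -3]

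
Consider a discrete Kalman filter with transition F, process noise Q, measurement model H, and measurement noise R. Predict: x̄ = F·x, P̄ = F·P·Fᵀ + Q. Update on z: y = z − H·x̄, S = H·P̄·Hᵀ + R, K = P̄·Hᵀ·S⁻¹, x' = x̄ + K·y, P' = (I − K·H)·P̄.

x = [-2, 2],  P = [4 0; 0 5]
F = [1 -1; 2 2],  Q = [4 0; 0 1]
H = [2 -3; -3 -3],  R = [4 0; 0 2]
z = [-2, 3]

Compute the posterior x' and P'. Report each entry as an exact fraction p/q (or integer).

x' = [-115681/109807, 2400/109807]
P' = [25862/109807 -11464/109807; -11464/109807 21284/109807]

x̄ = F·x = [-4, 0]
P̄ = F·P·Fᵀ + Q = [13 -2; -2 37]
y = z − H·x̄ = [6, -9]
S = H·P̄·Hᵀ + R = [413 249; 249 416]
K = P̄·Hᵀ·S⁻¹ = [21529/109807 -21597/109807; -21695/109807 -14730/109807]
x' = x̄ + K·y = [-115681/109807, 2400/109807]
P' = (I − K·H)·P̄ = [25862/109807 -11464/109807; -11464/109807 21284/109807]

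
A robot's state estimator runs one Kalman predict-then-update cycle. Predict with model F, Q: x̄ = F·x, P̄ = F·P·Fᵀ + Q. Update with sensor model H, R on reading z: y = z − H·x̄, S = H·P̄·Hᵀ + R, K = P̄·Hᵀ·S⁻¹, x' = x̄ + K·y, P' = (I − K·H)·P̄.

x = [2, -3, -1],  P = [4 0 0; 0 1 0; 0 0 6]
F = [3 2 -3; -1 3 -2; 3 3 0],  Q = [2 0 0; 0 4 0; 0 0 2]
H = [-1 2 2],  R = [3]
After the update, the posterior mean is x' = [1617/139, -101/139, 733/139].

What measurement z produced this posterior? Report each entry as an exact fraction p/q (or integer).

x̄ = F·x = [3, -9, -3]
P̄ = F·P·Fᵀ + Q = [96 30 42; 30 41 -3; 42 -3 47]
S = H·P̄·Hᵀ + R = [139]
K = P̄·Hᵀ·S⁻¹ = [48/139; 46/139; 46/139]
x' − x̄ = [1200/139, 1150/139, 1150/139] = K·y
y = (KᵀK)⁻¹·Kᵀ·(x' − x̄) = [25]
z = y + H·x̄ = [25] + [-27] = [-2]

z = [-2]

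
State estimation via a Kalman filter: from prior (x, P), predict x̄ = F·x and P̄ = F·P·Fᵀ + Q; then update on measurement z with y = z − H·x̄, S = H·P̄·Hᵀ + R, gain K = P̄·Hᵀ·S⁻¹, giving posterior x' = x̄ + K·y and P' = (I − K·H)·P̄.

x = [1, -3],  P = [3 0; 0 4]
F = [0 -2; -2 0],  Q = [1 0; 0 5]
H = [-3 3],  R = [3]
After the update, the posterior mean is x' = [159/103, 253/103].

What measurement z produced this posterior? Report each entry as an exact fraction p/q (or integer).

x̄ = F·x = [6, -2]
P̄ = F·P·Fᵀ + Q = [17 0; 0 17]
S = H·P̄·Hᵀ + R = [309]
K = P̄·Hᵀ·S⁻¹ = [-17/103; 17/103]
x' − x̄ = [-459/103, 459/103] = K·y
y = (KᵀK)⁻¹·Kᵀ·(x' − x̄) = [27]
z = y + H·x̄ = [27] + [-24] = [3]

z = [3]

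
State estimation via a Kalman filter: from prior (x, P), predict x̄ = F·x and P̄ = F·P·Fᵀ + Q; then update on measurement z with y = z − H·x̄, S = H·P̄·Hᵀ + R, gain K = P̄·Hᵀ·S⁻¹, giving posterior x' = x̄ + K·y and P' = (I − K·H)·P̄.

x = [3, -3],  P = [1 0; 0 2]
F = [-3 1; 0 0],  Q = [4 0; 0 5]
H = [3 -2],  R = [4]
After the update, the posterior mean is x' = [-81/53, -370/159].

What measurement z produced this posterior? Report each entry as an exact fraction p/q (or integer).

x̄ = F·x = [-12, 0]
P̄ = F·P·Fᵀ + Q = [15 0; 0 5]
S = H·P̄·Hᵀ + R = [159]
K = P̄·Hᵀ·S⁻¹ = [15/53; -10/159]
x' − x̄ = [555/53, -370/159] = K·y
y = (KᵀK)⁻¹·Kᵀ·(x' − x̄) = [37]
z = y + H·x̄ = [37] + [-36] = [1]

z = [1]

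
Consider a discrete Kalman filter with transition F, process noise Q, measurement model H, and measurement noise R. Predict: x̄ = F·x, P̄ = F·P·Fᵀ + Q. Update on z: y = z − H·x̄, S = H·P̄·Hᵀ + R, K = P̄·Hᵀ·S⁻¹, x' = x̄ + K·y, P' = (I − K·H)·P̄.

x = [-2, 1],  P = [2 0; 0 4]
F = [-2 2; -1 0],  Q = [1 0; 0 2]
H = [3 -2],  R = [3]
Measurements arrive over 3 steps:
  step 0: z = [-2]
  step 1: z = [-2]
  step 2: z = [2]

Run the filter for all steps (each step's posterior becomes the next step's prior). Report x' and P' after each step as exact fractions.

step 0: x̄ = F·x = [6, 2]
step 0: P̄ = F·P·Fᵀ + Q = [25 4; 4 4]
step 0: y = z − H·x̄ = [-16]
step 0: S = H·P̄·Hᵀ + R = [196]
step 0: K = P̄·Hᵀ·S⁻¹ = [67/196; 1/49]
step 0: x' = x̄ + K·y = [26/49, 82/49]
step 0: P' = (I − K·H)·P̄ = [411/196 129/49; 129/49 192/49]
step 1: x̄ = F·x = [16/7, -26/49]
step 1: P̄ = F·P·Fᵀ + Q = [4 -15/14; -15/14 803/196]
step 1: y = z − H·x̄ = [-486/49]
step 1: S = H·P̄·Hᵀ + R = [3344/49]
step 1: K = P̄·Hᵀ·S⁻¹ = [63/304; -559/3344]
step 1: x' = x̄ + K·y = [35/152, 1885/1672]
step 1: P' = (I − K·H)·P̄ = [325/304 393/304; 393/304 7323/3344]
step 2: x̄ = F·x = [375/209, -35/152]
step 2: P̄ = F·P·Fᵀ + Q = [772/209 -17/38; -17/38 933/304]
step 2: y = z − H·x̄ = [-3213/836]
step 2: S = H·P̄·Hᵀ + R = [45051/836]
step 2: K = P̄·Hᵀ·S⁻¹ = [10012/45051; -4169/30034]
step 2: x' = x̄ + K·y = [14118/15017, 9107/30034]
step 2: P' = (I − K·H)·P̄ = [46504/45051 18246/15017; 18246/15017 121983/60068]

step 0: x' = [26/49, 82/49], P' = [411/196 129/49; 129/49 192/49]
step 1: x' = [35/152, 1885/1672], P' = [325/304 393/304; 393/304 7323/3344]
step 2: x' = [14118/15017, 9107/30034], P' = [46504/45051 18246/15017; 18246/15017 121983/60068]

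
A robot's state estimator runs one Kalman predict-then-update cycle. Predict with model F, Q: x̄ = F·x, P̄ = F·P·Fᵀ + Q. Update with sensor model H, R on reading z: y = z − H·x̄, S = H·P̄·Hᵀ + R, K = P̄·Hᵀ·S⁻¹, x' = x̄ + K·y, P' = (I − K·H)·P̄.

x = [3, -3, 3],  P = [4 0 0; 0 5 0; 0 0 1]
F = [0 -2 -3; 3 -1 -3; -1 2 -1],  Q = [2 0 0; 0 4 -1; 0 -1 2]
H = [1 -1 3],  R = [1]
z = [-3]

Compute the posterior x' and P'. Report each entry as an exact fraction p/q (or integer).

x̄ = F·x = [-3, 3, -12]
P̄ = F·P·Fᵀ + Q = [31 19 -17; 19 54 -20; -17 -20 27]
y = z − H·x̄ = [39]
S = H·P̄·Hᵀ + R = [309]
K = P̄·Hᵀ·S⁻¹ = [-13/103; -95/309; 28/103]
x' = x̄ + K·y = [-816/103, -926/103, -144/103]
P' = (I − K·H)·P̄ = [2686/103 722/103 -659/103; 722/103 7661/309 600/103; -659/103 600/103 429/103]

x' = [-816/103, -926/103, -144/103]
P' = [2686/103 722/103 -659/103; 722/103 7661/309 600/103; -659/103 600/103 429/103]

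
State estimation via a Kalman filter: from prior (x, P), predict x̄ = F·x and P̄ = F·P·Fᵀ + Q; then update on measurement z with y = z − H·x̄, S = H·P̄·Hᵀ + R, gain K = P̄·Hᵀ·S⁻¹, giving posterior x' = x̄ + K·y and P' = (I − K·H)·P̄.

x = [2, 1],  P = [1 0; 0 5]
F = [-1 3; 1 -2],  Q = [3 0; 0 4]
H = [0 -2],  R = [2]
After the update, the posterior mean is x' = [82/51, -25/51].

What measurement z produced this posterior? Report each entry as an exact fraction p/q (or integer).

x̄ = F·x = [1, 0]
P̄ = F·P·Fᵀ + Q = [49 -31; -31 25]
S = H·P̄·Hᵀ + R = [102]
K = P̄·Hᵀ·S⁻¹ = [31/51; -25/51]
x' − x̄ = [31/51, -25/51] = K·y
y = (KᵀK)⁻¹·Kᵀ·(x' − x̄) = [1]
z = y + H·x̄ = [1] + [0] = [1]

z = [1]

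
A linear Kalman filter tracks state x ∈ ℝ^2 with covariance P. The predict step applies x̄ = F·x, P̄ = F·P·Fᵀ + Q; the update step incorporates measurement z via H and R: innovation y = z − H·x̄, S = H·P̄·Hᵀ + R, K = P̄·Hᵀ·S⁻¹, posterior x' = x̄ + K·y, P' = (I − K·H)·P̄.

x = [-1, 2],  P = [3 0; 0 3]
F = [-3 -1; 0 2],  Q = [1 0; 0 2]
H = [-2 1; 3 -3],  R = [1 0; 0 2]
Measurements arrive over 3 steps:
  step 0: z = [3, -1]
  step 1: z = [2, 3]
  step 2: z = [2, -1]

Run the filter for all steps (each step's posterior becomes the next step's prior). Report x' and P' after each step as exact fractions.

step 0: x̄ = F·x = [1, 4]
step 0: P̄ = F·P·Fᵀ + Q = [31 -6; -6 14]
step 0: y = z − H·x̄ = [1, 8]
step 0: S = H·P̄·Hᵀ + R = [163 -282; -282 515]
step 0: K = P̄·Hᵀ·S⁻¹ = [-3718/4421 -1083/4421; -3530/4421 -2448/4421]
step 0: x' = x̄ + K·y = [-7961/4421, -5430/4421]
step 0: P' = (I − K·H)·P̄ = [4440/4421 5162/4421; 5162/4421 6794/4421]
step 1: x̄ = F·x = [29313/4421, -10860/4421]
step 1: P̄ = F·P·Fᵀ + Q = [82147/4421 -44560/4421; -44560/4421 36018/4421]
step 1: y = z − H·x̄ = [78328/4421, -107256/4421]
step 1: S = H·P̄·Hᵀ + R = [547267/4421 -1001976/4421; -1001976/4421 1874407/4421]
step 1: K = P̄·Hᵀ·S⁻¹ = [-2398842/4941233 -280257/4941233; -1730858/4941233 -1562490/4941233]
step 1: x' = x̄ + K·y = [-2939355/4941233, -4897084/4941233]
step 1: P' = (I − K·H)·P̄ = [2585680/4941233 2772518/4941233; 2772518/4941233 3814178/4941233]
step 2: x̄ = F·x = [13715149/4941233, -9794168/4941233]
step 2: P̄ = F·P·Fᵀ + Q = [48661639/4941233 -24263464/4941233; -24263464/4941233 25139178/4941233]
step 2: y = z − H·x̄ = [47106932/4941233, -75469184/4941233]
step 2: S = H·P̄·Hᵀ + R = [321780823/4941233 -585758544/4941233; -585758544/4941233 1110832171/4941233]
step 2: K = P̄·Hᵀ·S⁻¹ = [-1399035042/2900372909 -642903/11198351; -1008529346/2900372909 -3547422/11198351]
step 2: x' = x̄ + K·y = [-2743988495/2900372909, -1330783744/2900372909]
step 2: P' = (I − K·H)·P̄ = [1510042960/2900372909 1621050878/2900372909; 1621050878/2900372909 2233572410/2900372909]

step 0: x' = [-7961/4421, -5430/4421], P' = [4440/4421 5162/4421; 5162/4421 6794/4421]
step 1: x' = [-2939355/4941233, -4897084/4941233], P' = [2585680/4941233 2772518/4941233; 2772518/4941233 3814178/4941233]
step 2: x' = [-2743988495/2900372909, -1330783744/2900372909], P' = [1510042960/2900372909 1621050878/2900372909; 1621050878/2900372909 2233572410/2900372909]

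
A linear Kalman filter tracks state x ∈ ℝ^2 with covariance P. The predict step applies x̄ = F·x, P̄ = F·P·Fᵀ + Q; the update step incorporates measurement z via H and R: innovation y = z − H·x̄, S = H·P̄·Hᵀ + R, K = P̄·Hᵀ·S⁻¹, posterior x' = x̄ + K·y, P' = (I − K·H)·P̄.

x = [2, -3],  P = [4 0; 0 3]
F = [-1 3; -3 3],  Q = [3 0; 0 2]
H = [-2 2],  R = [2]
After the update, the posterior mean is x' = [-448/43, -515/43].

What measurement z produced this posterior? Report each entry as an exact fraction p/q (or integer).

z = [-3]

x̄ = F·x = [-11, -15]
P̄ = F·P·Fᵀ + Q = [34 39; 39 65]
S = H·P̄·Hᵀ + R = [86]
K = P̄·Hᵀ·S⁻¹ = [5/43; 26/43]
x' − x̄ = [25/43, 130/43] = K·y
y = (KᵀK)⁻¹·Kᵀ·(x' − x̄) = [5]
z = y + H·x̄ = [5] + [-8] = [-3]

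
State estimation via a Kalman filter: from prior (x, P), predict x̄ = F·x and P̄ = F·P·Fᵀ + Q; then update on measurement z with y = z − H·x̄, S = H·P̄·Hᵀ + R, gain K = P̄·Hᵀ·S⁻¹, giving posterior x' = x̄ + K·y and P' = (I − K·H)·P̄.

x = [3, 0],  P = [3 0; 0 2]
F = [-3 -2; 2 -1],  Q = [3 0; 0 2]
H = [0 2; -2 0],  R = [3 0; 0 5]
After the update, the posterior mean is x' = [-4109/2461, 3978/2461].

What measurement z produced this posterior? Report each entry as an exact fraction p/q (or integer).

x̄ = F·x = [-9, 6]
P̄ = F·P·Fᵀ + Q = [38 -14; -14 16]
S = H·P̄·Hᵀ + R = [67 56; 56 157]
K = P̄·Hᵀ·S⁻¹ = [-140/7383 -3524/7383; 1152/2461 28/2461]
x' − x̄ = [18040/2461, -10788/2461] = K·y
y = (KᵀK)⁻¹·Kᵀ·(x' − x̄) = [-9, -15]
z = y + H·x̄ = [-9, -15] + [12, 18] = [3, 3]

z = [3, 3]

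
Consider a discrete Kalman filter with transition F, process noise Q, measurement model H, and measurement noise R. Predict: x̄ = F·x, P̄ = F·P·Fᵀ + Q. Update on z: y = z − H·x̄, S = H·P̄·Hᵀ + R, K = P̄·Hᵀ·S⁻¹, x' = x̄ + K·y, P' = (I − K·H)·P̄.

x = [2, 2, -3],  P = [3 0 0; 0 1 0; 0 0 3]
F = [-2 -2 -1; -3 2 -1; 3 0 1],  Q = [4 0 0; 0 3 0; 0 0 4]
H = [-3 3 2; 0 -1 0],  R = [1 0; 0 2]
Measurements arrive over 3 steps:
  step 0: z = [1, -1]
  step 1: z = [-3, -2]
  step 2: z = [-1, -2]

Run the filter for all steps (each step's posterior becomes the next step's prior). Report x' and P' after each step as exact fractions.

step 0: x' = [65/263, 1, -154/263], P' = [19504/10257 34/39 4891/3419; 34/39 74/39 -20/13; 4891/3419 -20/13 15493/3419]
step 1: x' = [23337837/15582430, 15494818/7791215, -172817233/77912150], P' = [5849229/3116486 1426131/1558243 10346933/7791215; 1426131/1558243 2954606/1558243 -11462721/7791215; 10346933/7791215 -11462721/7791215 333185451/77912150]
step 2: x' = [2471141300819/2272412349419, 4496847664592/2272412349419, -4103620660639/2272412349419], P' = [4265295577177/2272412349419 2078574348798/2272412349419 3019932726346/2272412349419; 2078574348798/2272412349419 4296596290766/2272412349419 -3326811140286/2272412349419; 3019932726346/2272412349419 -3326811140286/2272412349419 9696235858897/2272412349419]

step 0: x̄ = F·x = [-5, 1, 3]
step 0: P̄ = F·P·Fᵀ + Q = [23 17 -21; 17 37 -30; -21 -30 34]
step 0: y = z − H·x̄ = [-23, 0]
step 0: S = H·P̄·Hᵀ + R = [263 0; 0 39]
step 0: K = P̄·Hᵀ·S⁻¹ = [-60/263 -17/39; 0 -37/39; 41/263 10/13]
step 0: x' = x̄ + K·y = [65/263, 1, -154/263]
step 0: P' = (I − K·H)·P̄ = [19504/10257 34/39 4891/3419; 34/39 74/39 -20/13; 4891/3419 -20/13 15493/3419]
step 1: x̄ = F·x = [-502/263, 485/263, 41/263]
step 1: P̄ = F·P·Fᵀ + Q = [7961/263 4536/263 -6640/263; 4536/263 374488/10257 -95987/3419; -6640/263 -95987/3419 117027/3419]
step 1: y = z − H·x̄ = [-3832/263, -41/263]
step 1: S = H·P̄·Hᵀ + R = [1349000/3419 -5610/3419; -5610/3419 395002/10257]
step 1: K = P̄·Hᵀ·S⁻¹ = [-3566773/15582430 -1426131/3116486; 1683/7791215 -1477303/1558243; 6040641/38956075 11462721/15582430]
step 1: x' = x̄ + K·y = [23337837/15582430, 15494818/7791215, -172817233/77912150]
step 1: P' = (I − K·H)·P̄ = [5849229/3116486 1426131/1558243 10346933/7791215; 1426131/1558243 2954606/1558243 -11462721/7791215; 10346933/7791215 -11462721/7791215 333185451/77912150]
step 2: x̄ = F·x = [-370457497/77912150, 66323019/38956075, 88625161/38956075]
step 2: P̄ = F·P·Fᵀ + Q = [2346499031/77912150 1279608351/77912150 -1926501331/77912150; 1279608351/77912150 1348782923/38956075 -1035746538/38956075; -1926501331/77912150 -1035746538/38956075 1290863278/38956075]
step 2: y = z − H·x̄ = [-1941723399/77912150, -11589131/38956075]
step 2: S = H·P̄·Hᵀ + R = [31028551009/77912150 -110886333/77912150; -110886333/77912150 1426695073/38956075]
step 2: K = P̄·Hᵀ·S⁻¹ = [-520298232445/2272412349419 -1039287174399/2272412349419; 443545332/2272412349419 -2148298145383/2272412349419; 352240117898/2272412349419 1663405570143/2272412349419]
step 2: x' = x̄ + K·y = [2471141300819/2272412349419, 4496847664592/2272412349419, -4103620660639/2272412349419]
step 2: P' = (I − K·H)·P̄ = [4265295577177/2272412349419 2078574348798/2272412349419 3019932726346/2272412349419; 2078574348798/2272412349419 4296596290766/2272412349419 -3326811140286/2272412349419; 3019932726346/2272412349419 -3326811140286/2272412349419 9696235858897/2272412349419]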